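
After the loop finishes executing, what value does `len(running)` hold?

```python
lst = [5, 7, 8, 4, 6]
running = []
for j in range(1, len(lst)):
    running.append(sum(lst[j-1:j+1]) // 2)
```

Let's trace through this code step by step.

Initialize: lst = [5, 7, 8, 4, 6]
Initialize: running = []
Entering loop: for j in range(1, len(lst)):
After iteration 1: j = 1, running = [6]
After iteration 2: j = 2, running = [6, 7]
After iteration 3: j = 3, running = [6, 7, 6]
After iteration 4: j = 4, running = [6, 7, 6, 5]
Loop ends.
len(running) = 4

Final answer: 4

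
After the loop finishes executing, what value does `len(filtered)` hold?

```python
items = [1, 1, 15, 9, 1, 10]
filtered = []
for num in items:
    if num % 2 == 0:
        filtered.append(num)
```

Let's trace through this code step by step.

Initialize: items = [1, 1, 15, 9, 1, 10]
Initialize: filtered = []
Entering loop: for num in items:
After iteration 1: num = 1, filtered = []
After iteration 2: num = 1, filtered = []
After iteration 3: num = 15, filtered = []
After iteration 4: num = 9, filtered = []
After iteration 5: num = 1, filtered = []
After iteration 6: num = 10, filtered = [10]
Loop ends.
len(filtered) = 1

Final answer: 1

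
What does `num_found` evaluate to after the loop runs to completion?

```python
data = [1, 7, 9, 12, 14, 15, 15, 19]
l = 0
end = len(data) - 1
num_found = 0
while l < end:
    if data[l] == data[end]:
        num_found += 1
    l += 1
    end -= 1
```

Let's trace through this code step by step.

Initialize: data = [1, 7, 9, 12, 14, 15, 15, 19]
Initialize: l = 0
Initialize: end = 7
Initialize: num_found = 0
Entering loop: while l < end:
After iteration 1: l = 1, end = 6, num_found = 0
After iteration 2: l = 2, end = 5, num_found = 0
After iteration 3: l = 3, end = 4, num_found = 0
After iteration 4: l = 4, end = 3, num_found = 0
Loop ends.

Final answer: 0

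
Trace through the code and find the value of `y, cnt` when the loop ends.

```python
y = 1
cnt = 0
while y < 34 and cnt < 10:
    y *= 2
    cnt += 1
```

Let's trace through this code step by step.

Initialize: y = 1
Initialize: cnt = 0
Entering loop: while y < 34 and cnt < 10:
After iteration 1: y = 2, cnt = 1
After iteration 2: y = 4, cnt = 2
After iteration 3: y = 8, cnt = 3
After iteration 4: y = 16, cnt = 4
After iteration 5: y = 32, cnt = 5
After iteration 6: y = 64, cnt = 6
Loop ends.

Final answer: 64, 6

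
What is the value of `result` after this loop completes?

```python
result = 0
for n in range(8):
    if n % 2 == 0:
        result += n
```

Let's trace through this code step by step.

Initialize: result = 0
Entering loop: for n in range(8):
After iteration 1: n = 0, result = 0
After iteration 2: n = 1, result = 0
After iteration 3: n = 2, result = 2
After iteration 4: n = 3, result = 2
After iteration 5: n = 4, result = 6
After iteration 6: n = 5, result = 6
After iteration 7: n = 6, result = 12
After iteration 8: n = 7, result = 12
Loop ends.

Final answer: 12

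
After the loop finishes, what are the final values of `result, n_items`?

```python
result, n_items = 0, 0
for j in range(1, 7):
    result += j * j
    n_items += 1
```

Let's trace through this code step by step.

Initialize: result = 0
Initialize: n_items = 0
Entering loop: for j in range(1, 7):
After iteration 1: j = 1, result = 1, n_items = 1
After iteration 2: j = 2, result = 5, n_items = 2
After iteration 3: j = 3, result = 14, n_items = 3
After iteration 4: j = 4, result = 30, n_items = 4
After iteration 5: j = 5, result = 55, n_items = 5
After iteration 6: j = 6, result = 91, n_items = 6
Loop ends.

Final answer: 91, 6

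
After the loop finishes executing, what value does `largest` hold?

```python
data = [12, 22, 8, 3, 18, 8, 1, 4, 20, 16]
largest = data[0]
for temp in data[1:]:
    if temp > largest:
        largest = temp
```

Let's trace through this code step by step.

Initialize: data = [12, 22, 8, 3, 18, 8, 1, 4, 20, 16]
Initialize: largest = 12
Entering loop: for temp in data[1:]:
After iteration 1: temp = 22, largest = 22
After iteration 2: temp = 8, largest = 22
After iteration 3: temp = 3, largest = 22
After iteration 4: temp = 18, largest = 22
After iteration 5: temp = 8, largest = 22
After iteration 6: temp = 1, largest = 22
After iteration 7: temp = 4, largest = 22
After iteration 8: temp = 20, largest = 22
After iteration 9: temp = 16, largest = 22
Loop ends.

Final answer: 22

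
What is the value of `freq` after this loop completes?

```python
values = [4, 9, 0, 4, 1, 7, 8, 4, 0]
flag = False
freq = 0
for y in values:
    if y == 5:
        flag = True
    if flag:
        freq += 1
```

Let's trace through this code step by step.

Initialize: values = [4, 9, 0, 4, 1, 7, 8, 4, 0]
Initialize: flag = False
Initialize: freq = 0
Entering loop: for y in values:
After iteration 1: y = 4, freq = 0
After iteration 2: y = 9, freq = 0
After iteration 3: y = 0, freq = 0
After iteration 4: y = 4, freq = 0
After iteration 5: y = 1, freq = 0
After iteration 6: y = 7, freq = 0
After iteration 7: y = 8, freq = 0
After iteration 8: y = 4, freq = 0
After iteration 9: y = 0, freq = 0
Loop ends.

Final answer: 0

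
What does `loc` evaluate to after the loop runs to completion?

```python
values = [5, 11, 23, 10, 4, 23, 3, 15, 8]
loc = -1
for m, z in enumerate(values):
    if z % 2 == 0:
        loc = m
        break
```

Let's trace through this code step by step.

Initialize: values = [5, 11, 23, 10, 4, 23, 3, 15, 8]
Initialize: loc = -1
Entering loop: for m, z in enumerate(values):
After iteration 1: m = 0, z = 5, loc = -1
After iteration 2: m = 1, z = 11, loc = -1
After iteration 3: m = 2, z = 23, loc = -1
After iteration 4: m = 3, z = 10, loc = 3
Loop ends.

Final answer: 3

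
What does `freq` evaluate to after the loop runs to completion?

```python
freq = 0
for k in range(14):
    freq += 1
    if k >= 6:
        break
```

Let's trace through this code step by step.

Initialize: freq = 0
Entering loop: for k in range(14):
After iteration 1: k = 0, freq = 1
After iteration 2: k = 1, freq = 2
After iteration 3: k = 2, freq = 3
After iteration 4: k = 3, freq = 4
After iteration 5: k = 4, freq = 5
After iteration 6: k = 5, freq = 6
After iteration 7: k = 6, freq = 7
Loop ends.

Final answer: 7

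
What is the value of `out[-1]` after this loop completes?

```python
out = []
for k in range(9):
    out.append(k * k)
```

Let's trace through this code step by step.

Initialize: out = []
Entering loop: for k in range(9):
After iteration 1: k = 0, out = [0]
After iteration 2: k = 1, out = [0, 1]
After iteration 3: k = 2, out = [0, 1, 4]
After iteration 4: k = 3, out = [0, 1, 4, 9]
After iteration 5: k = 4, out = [0, 1, 4, 9, 16]
After iteration 6: k = 5, out = [0, 1, 4, 9, 16, 25]
After iteration 7: k = 6, out = [0, 1, 4, 9, 16, 25, 36]
After iteration 8: k = 7, out = [0, 1, 4, 9, 16, 25, 36, 49]
After iteration 9: k = 8, out = [0, 1, 4, 9, 16, 25, 36, 49, 64]
Loop ends.
out[-1] = 64

Final answer: 64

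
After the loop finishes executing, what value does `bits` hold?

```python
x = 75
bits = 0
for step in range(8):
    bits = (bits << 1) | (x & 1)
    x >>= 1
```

Let's trace through this code step by step.

Initialize: x = 75
Initialize: bits = 0
Entering loop: for step in range(8):
After iteration 1: step = 0, x = 37, bits = 1
After iteration 2: step = 1, x = 18, bits = 3
After iteration 3: step = 2, x = 9, bits = 6
After iteration 4: step = 3, x = 4, bits = 13
After iteration 5: step = 4, x = 2, bits = 26
After iteration 6: step = 5, x = 1, bits = 52
After iteration 7: step = 6, x = 0, bits = 105
After iteration 8: step = 7, x = 0, bits = 210
Loop ends.

Final answer: 210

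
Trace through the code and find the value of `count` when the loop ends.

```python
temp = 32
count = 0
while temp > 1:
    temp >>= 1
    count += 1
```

Let's trace through this code step by step.

Initialize: temp = 32
Initialize: count = 0
Entering loop: while temp > 1:
After iteration 1: temp = 16, count = 1
After iteration 2: temp = 8, count = 2
After iteration 3: temp = 4, count = 3
After iteration 4: temp = 2, count = 4
After iteration 5: temp = 1, count = 5
Loop ends.

Final answer: 5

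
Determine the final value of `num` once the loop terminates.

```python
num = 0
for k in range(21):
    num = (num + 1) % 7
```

Let's trace through this code step by step.

Initialize: num = 0
Entering loop: for k in range(21):
After iteration 1: k = 0, num = 1
After iteration 2: k = 1, num = 2
After iteration 3: k = 2, num = 3
After iteration 4: k = 3, num = 4
After iteration 5: k = 4, num = 5
After iteration 6: k = 5, num = 6
After iteration 7: k = 6, num = 0
After iteration 8: k = 7, num = 1
After iteration 9: k = 8, num = 2
After iteration 10: k = 9, num = 3
After iteration 11: k = 10, num = 4
After iteration 12: k = 11, num = 5
After iteration 13: k = 12, num = 6
After iteration 14: k = 13, num = 0
After iteration 15: k = 14, num = 1
After iteration 16: k = 15, num = 2
After iteration 17: k = 16, num = 3
After iteration 18: k = 17, num = 4
After iteration 19: k = 18, num = 5
After iteration 20: k = 19, num = 6
After iteration 21: k = 20, num = 0
Loop ends.

Final answer: 0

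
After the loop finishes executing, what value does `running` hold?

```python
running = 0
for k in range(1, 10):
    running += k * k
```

Let's trace through this code step by step.

Initialize: running = 0
Entering loop: for k in range(1, 10):
After iteration 1: k = 1, running = 1
After iteration 2: k = 2, running = 5
After iteration 3: k = 3, running = 14
After iteration 4: k = 4, running = 30
After iteration 5: k = 5, running = 55
After iteration 6: k = 6, running = 91
After iteration 7: k = 7, running = 140
After iteration 8: k = 8, running = 204
After iteration 9: k = 9, running = 285
Loop ends.

Final answer: 285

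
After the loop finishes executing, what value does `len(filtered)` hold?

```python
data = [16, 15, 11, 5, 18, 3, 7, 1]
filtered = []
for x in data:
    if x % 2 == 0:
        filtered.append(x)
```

Let's trace through this code step by step.

Initialize: data = [16, 15, 11, 5, 18, 3, 7, 1]
Initialize: filtered = []
Entering loop: for x in data:
After iteration 1: x = 16, filtered = [16]
After iteration 2: x = 15, filtered = [16]
After iteration 3: x = 11, filtered = [16]
After iteration 4: x = 5, filtered = [16]
After iteration 5: x = 18, filtered = [16, 18]
After iteration 6: x = 3, filtered = [16, 18]
After iteration 7: x = 7, filtered = [16, 18]
After iteration 8: x = 1, filtered = [16, 18]
Loop ends.
len(filtered) = 2

Final answer: 2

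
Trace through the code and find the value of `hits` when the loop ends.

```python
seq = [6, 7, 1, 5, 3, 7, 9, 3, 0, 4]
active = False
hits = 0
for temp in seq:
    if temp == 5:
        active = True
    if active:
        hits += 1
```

Let's trace through this code step by step.

Initialize: seq = [6, 7, 1, 5, 3, 7, 9, 3, 0, 4]
Initialize: active = False
Initialize: hits = 0
Entering loop: for temp in seq:
After iteration 1: temp = 6, active = False, hits = 0
After iteration 2: temp = 7, active = False, hits = 0
After iteration 3: temp = 1, active = False, hits = 0
After iteration 4: temp = 5, active = True, hits = 1
After iteration 5: temp = 3, active = True, hits = 2
After iteration 6: temp = 7, active = True, hits = 3
After iteration 7: temp = 9, active = True, hits = 4
After iteration 8: temp = 3, active = True, hits = 5
After iteration 9: temp = 0, active = True, hits = 6
After iteration 10: temp = 4, active = True, hits = 7
Loop ends.

Final answer: 7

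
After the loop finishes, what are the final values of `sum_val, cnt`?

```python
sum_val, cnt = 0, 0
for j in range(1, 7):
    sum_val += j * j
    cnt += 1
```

Let's trace through this code step by step.

Initialize: sum_val = 0
Initialize: cnt = 0
Entering loop: for j in range(1, 7):
After iteration 1: j = 1, sum_val = 1, cnt = 1
After iteration 2: j = 2, sum_val = 5, cnt = 2
After iteration 3: j = 3, sum_val = 14, cnt = 3
After iteration 4: j = 4, sum_val = 30, cnt = 4
After iteration 5: j = 5, sum_val = 55, cnt = 5
After iteration 6: j = 6, sum_val = 91, cnt = 6
Loop ends.

Final answer: 91, 6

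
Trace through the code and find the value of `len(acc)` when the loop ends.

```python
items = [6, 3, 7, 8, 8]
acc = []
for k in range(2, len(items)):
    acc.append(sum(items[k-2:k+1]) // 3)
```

Let's trace through this code step by step.

Initialize: items = [6, 3, 7, 8, 8]
Initialize: acc = []
Entering loop: for k in range(2, len(items)):
After iteration 1: k = 2, acc = [5]
After iteration 2: k = 3, acc = [5, 6]
After iteration 3: k = 4, acc = [5, 6, 7]
Loop ends.
len(acc) = 3

Final answer: 3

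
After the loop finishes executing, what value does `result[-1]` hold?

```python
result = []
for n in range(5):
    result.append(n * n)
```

Let's trace through this code step by step.

Initialize: result = []
Entering loop: for n in range(5):
After iteration 1: n = 0, result = [0]
After iteration 2: n = 1, result = [0, 1]
After iteration 3: n = 2, result = [0, 1, 4]
After iteration 4: n = 3, result = [0, 1, 4, 9]
After iteration 5: n = 4, result = [0, 1, 4, 9, 16]
Loop ends.
result[-1] = 16

Final answer: 16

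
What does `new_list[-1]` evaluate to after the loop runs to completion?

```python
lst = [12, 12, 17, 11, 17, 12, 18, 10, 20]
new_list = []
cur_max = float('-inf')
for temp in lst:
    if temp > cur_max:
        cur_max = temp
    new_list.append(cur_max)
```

Let's trace through this code step by step.

Initialize: lst = [12, 12, 17, 11, 17, 12, 18, 10, 20]
Initialize: new_list = []
Initialize: cur_max = -inf
Entering loop: for temp in lst:
After iteration 1: temp = 12, new_list = [12], cur_max = 12
After iteration 2: temp = 12, new_list = [12, 12], cur_max = 12
After iteration 3: temp = 17, new_list = [12, 12, 17], cur_max = 17
After iteration 4: temp = 11, new_list = [12, 12, 17, 17], cur_max = 17
After iteration 5: temp = 17, new_list = [12, 12, 17, 17, 17], cur_max = 17
After iteration 6: temp = 12, new_list = [12, 12, 17, 17, 17, 17], cur_max = 17
After iteration 7: temp = 18, new_list = [12, 12, 17, 17, 17, 17, 18], cur_max = 18
After iteration 8: temp = 10, new_list = [12, 12, 17, 17, 17, 17, 18, 18], cur_max = 18
After iteration 9: temp = 20, new_list = [12, 12, 17, 17, 17, 17, 18, 18, 20], cur_max = 20
Loop ends.
new_list[-1] = 20

Final answer: 20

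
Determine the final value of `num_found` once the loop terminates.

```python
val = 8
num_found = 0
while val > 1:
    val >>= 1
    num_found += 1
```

Let's trace through this code step by step.

Initialize: val = 8
Initialize: num_found = 0
Entering loop: while val > 1:
After iteration 1: val = 4, num_found = 1
After iteration 2: val = 2, num_found = 2
After iteration 3: val = 1, num_found = 3
Loop ends.

Final answer: 3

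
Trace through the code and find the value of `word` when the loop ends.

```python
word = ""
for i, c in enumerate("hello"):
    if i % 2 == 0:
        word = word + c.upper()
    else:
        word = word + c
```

Let's trace through this code step by step.

Initialize: word = ''
Entering loop: for i, c in enumerate("hello"):
After iteration 1: i = 0, c = 'h', word = 'H'
After iteration 2: i = 1, c = 'e', word = 'He'
After iteration 3: i = 2, c = 'l', word = 'HeL'
After iteration 4: i = 3, c = 'l', word = 'HeLl'
After iteration 5: i = 4, c = 'o', word = 'HeLlO'
Loop ends.

Final answer: 'HeLlO'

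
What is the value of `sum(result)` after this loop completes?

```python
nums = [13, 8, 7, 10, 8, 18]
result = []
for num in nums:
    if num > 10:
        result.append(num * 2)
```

Let's trace through this code step by step.

Initialize: nums = [13, 8, 7, 10, 8, 18]
Initialize: result = []
Entering loop: for num in nums:
After iteration 1: num = 13, result = [26]
After iteration 2: num = 8, result = [26]
After iteration 3: num = 7, result = [26]
After iteration 4: num = 10, result = [26]
After iteration 5: num = 8, result = [26]
After iteration 6: num = 18, result = [26, 36]
Loop ends.
sum(result) = 62

Final answer: 62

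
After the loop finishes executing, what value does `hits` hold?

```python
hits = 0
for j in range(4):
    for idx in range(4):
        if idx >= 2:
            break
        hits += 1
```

Let's trace through this code step by step.

Initialize: hits = 0
Entering loop: for j in range(4):
After iteration 1: j = 0, hits = 2
After iteration 2: j = 1, hits = 4
After iteration 3: j = 2, hits = 6
After iteration 4: j = 3, hits = 8
Loop ends.

Final answer: 8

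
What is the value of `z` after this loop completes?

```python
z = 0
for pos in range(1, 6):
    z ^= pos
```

Let's trace through this code step by step.

Initialize: z = 0
Entering loop: for pos in range(1, 6):
After iteration 1: pos = 1, z = 1
After iteration 2: pos = 2, z = 3
After iteration 3: pos = 3, z = 0
After iteration 4: pos = 4, z = 4
After iteration 5: pos = 5, z = 1
Loop ends.

Final answer: 1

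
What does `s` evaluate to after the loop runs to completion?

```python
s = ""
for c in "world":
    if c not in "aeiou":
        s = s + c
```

Let's trace through this code step by step.

Initialize: s = ''
Entering loop: for c in "world":
After iteration 1: c = 'w', s = 'w'
After iteration 2: c = 'o', s = 'w'
After iteration 3: c = 'r', s = 'wr'
After iteration 4: c = 'l', s = 'wrl'
After iteration 5: c = 'd', s = 'wrld'
Loop ends.

Final answer: 'wrld'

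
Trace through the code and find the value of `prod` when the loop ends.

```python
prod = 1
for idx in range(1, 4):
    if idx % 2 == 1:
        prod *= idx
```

Let's trace through this code step by step.

Initialize: prod = 1
Entering loop: for idx in range(1, 4):
After iteration 1: idx = 1, prod = 1
After iteration 2: idx = 2, prod = 1
After iteration 3: idx = 3, prod = 3
Loop ends.

Final answer: 3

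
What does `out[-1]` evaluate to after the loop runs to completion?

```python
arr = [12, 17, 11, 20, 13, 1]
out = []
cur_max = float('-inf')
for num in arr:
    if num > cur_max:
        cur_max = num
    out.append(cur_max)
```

Let's trace through this code step by step.

Initialize: arr = [12, 17, 11, 20, 13, 1]
Initialize: out = []
Initialize: cur_max = -inf
Entering loop: for num in arr:
After iteration 1: num = 12, out = [12], cur_max = 12
After iteration 2: num = 17, out = [12, 17], cur_max = 17
After iteration 3: num = 11, out = [12, 17, 17], cur_max = 17
After iteration 4: num = 20, out = [12, 17, 17, 20], cur_max = 20
After iteration 5: num = 13, out = [12, 17, 17, 20, 20], cur_max = 20
After iteration 6: num = 1, out = [12, 17, 17, 20, 20, 20], cur_max = 20
Loop ends.
out[-1] = 20

Final answer: 20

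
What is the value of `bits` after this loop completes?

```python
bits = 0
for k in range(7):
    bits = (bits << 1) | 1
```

Let's trace through this code step by step.

Initialize: bits = 0
Entering loop: for k in range(7):
After iteration 1: k = 0, bits = 1
After iteration 2: k = 1, bits = 3
After iteration 3: k = 2, bits = 7
After iteration 4: k = 3, bits = 15
After iteration 5: k = 4, bits = 31
After iteration 6: k = 5, bits = 63
After iteration 7: k = 6, bits = 127
Loop ends.

Final answer: 127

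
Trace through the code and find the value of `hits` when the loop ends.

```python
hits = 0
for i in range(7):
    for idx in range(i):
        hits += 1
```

Let's trace through this code step by step.

Initialize: hits = 0
Entering loop: for i in range(7):
After iteration 1: i = 0, hits = 0
After iteration 2: i = 1, hits = 1, idx = 0
After iteration 3: i = 2, hits = 3, idx = 1
After iteration 4: i = 3, hits = 6, idx = 2
After iteration 5: i = 4, hits = 10, idx = 3
After iteration 6: i = 5, hits = 15, idx = 4
After iteration 7: i = 6, hits = 21, idx = 5
Loop ends.

Final answer: 21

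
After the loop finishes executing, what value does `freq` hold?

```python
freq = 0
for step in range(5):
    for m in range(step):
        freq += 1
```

Let's trace through this code step by step.

Initialize: freq = 0
Entering loop: for step in range(5):
After iteration 1: step = 0, freq = 0
After iteration 2: step = 1, freq = 1, m = 0
After iteration 3: step = 2, freq = 3, m = 1
After iteration 4: step = 3, freq = 6, m = 2
After iteration 5: step = 4, freq = 10, m = 3
Loop ends.

Final answer: 10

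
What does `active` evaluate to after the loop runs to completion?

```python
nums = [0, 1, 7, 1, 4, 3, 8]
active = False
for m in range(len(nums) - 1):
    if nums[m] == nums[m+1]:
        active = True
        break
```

Let's trace through this code step by step.

Initialize: nums = [0, 1, 7, 1, 4, 3, 8]
Initialize: active = False
Entering loop: for m in range(len(nums) - 1):
After iteration 1: m = 0, active = False
After iteration 2: m = 1, active = False
After iteration 3: m = 2, active = False
After iteration 4: m = 3, active = False
After iteration 5: m = 4, active = False
After iteration 6: m = 5, active = False
Loop ends.

Final answer: False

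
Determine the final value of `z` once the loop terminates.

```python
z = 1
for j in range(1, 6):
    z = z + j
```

Let's trace through this code step by step.

Initialize: z = 1
Entering loop: for j in range(1, 6):
After iteration 1: j = 1, z = 2
After iteration 2: j = 2, z = 4
After iteration 3: j = 3, z = 7
After iteration 4: j = 4, z = 11
After iteration 5: j = 5, z = 16
Loop ends.

Final answer: 16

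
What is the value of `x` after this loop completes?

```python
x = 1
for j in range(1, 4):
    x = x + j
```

Let's trace through this code step by step.

Initialize: x = 1
Entering loop: for j in range(1, 4):
After iteration 1: j = 1, x = 2
After iteration 2: j = 2, x = 4
After iteration 3: j = 3, x = 7
Loop ends.

Final answer: 7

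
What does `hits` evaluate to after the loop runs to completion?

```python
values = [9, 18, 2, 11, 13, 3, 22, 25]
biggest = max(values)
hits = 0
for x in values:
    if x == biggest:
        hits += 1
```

Let's trace through this code step by step.

Initialize: values = [9, 18, 2, 11, 13, 3, 22, 25]
Initialize: biggest = 25
Initialize: hits = 0
Entering loop: for x in values:
After iteration 1: x = 9, hits = 0
After iteration 2: x = 18, hits = 0
After iteration 3: x = 2, hits = 0
After iteration 4: x = 11, hits = 0
After iteration 5: x = 13, hits = 0
After iteration 6: x = 3, hits = 0
After iteration 7: x = 22, hits = 0
After iteration 8: x = 25, hits = 1
Loop ends.

Final answer: 1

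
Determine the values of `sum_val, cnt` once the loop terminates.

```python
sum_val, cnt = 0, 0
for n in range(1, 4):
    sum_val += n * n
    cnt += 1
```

Let's trace through this code step by step.

Initialize: sum_val = 0
Initialize: cnt = 0
Entering loop: for n in range(1, 4):
After iteration 1: n = 1, sum_val = 1, cnt = 1
After iteration 2: n = 2, sum_val = 5, cnt = 2
After iteration 3: n = 3, sum_val = 14, cnt = 3
Loop ends.

Final answer: 14, 3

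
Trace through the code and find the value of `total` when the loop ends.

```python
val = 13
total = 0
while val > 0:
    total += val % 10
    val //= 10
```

Let's trace through this code step by step.

Initialize: val = 13
Initialize: total = 0
Entering loop: while val > 0:
After iteration 1: val = 1, total = 3
After iteration 2: val = 0, total = 4
Loop ends.

Final answer: 4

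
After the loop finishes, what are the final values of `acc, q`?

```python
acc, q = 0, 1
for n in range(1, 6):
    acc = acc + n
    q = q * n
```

Let's trace through this code step by step.

Initialize: acc = 0
Initialize: q = 1
Entering loop: for n in range(1, 6):
After iteration 1: n = 1, acc = 1, q = 1
After iteration 2: n = 2, acc = 3, q = 2
After iteration 3: n = 3, acc = 6, q = 6
After iteration 4: n = 4, acc = 10, q = 24
After iteration 5: n = 5, acc = 15, q = 120
Loop ends.

Final answer: 15, 120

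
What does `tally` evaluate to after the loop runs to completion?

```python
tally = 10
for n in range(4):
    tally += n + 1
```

Let's trace through this code step by step.

Initialize: tally = 10
Entering loop: for n in range(4):
After iteration 1: n = 0, tally = 11
After iteration 2: n = 1, tally = 13
After iteration 3: n = 2, tally = 16
After iteration 4: n = 3, tally = 20
Loop ends.

Final answer: 20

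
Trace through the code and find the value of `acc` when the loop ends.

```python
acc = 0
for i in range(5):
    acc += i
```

Let's trace through this code step by step.

Initialize: acc = 0
Entering loop: for i in range(5):
After iteration 1: i = 0, acc = 0
After iteration 2: i = 1, acc = 1
After iteration 3: i = 2, acc = 3
After iteration 4: i = 3, acc = 6
After iteration 5: i = 4, acc = 10
Loop ends.

Final answer: 10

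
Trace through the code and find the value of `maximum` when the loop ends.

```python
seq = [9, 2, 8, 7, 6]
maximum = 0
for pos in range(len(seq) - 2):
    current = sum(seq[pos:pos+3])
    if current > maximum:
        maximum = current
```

Let's trace through this code step by step.

Initialize: seq = [9, 2, 8, 7, 6]
Initialize: maximum = 0
Entering loop: for pos in range(len(seq) - 2):
After iteration 1: pos = 0, maximum = 19, current = 19
After iteration 2: pos = 1, maximum = 19, current = 17
After iteration 3: pos = 2, maximum = 21, current = 21
Loop ends.

Final answer: 21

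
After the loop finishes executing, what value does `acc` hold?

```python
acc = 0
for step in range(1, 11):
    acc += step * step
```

Let's trace through this code step by step.

Initialize: acc = 0
Entering loop: for step in range(1, 11):
After iteration 1: step = 1, acc = 1
After iteration 2: step = 2, acc = 5
After iteration 3: step = 3, acc = 14
After iteration 4: step = 4, acc = 30
After iteration 5: step = 5, acc = 55
After iteration 6: step = 6, acc = 91
After iteration 7: step = 7, acc = 140
After iteration 8: step = 8, acc = 204
After iteration 9: step = 9, acc = 285
After iteration 10: step = 10, acc = 385
Loop ends.

Final answer: 385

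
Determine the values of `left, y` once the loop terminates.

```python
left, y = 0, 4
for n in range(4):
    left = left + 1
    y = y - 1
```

Let's trace through this code step by step.

Initialize: left = 0
Initialize: y = 4
Entering loop: for n in range(4):
After iteration 1: n = 0, left = 1, y = 3
After iteration 2: n = 1, left = 2, y = 2
After iteration 3: n = 2, left = 3, y = 1
After iteration 4: n = 3, left = 4, y = 0
Loop ends.

Final answer: 4, 0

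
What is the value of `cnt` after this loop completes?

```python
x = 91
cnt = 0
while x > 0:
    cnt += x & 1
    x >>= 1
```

Let's trace through this code step by step.

Initialize: x = 91
Initialize: cnt = 0
Entering loop: while x > 0:
After iteration 1: x = 45, cnt = 1
After iteration 2: x = 22, cnt = 2
After iteration 3: x = 11, cnt = 2
After iteration 4: x = 5, cnt = 3
After iteration 5: x = 2, cnt = 4
After iteration 6: x = 1, cnt = 4
After iteration 7: x = 0, cnt = 5
Loop ends.

Final answer: 5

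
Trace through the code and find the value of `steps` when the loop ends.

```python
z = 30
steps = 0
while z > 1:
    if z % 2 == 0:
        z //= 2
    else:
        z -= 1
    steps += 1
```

Let's trace through this code step by step.

Initialize: z = 30
Initialize: steps = 0
Entering loop: while z > 1:
After iteration 1: z = 15, steps = 1
After iteration 2: z = 14, steps = 2
After iteration 3: z = 7, steps = 3
After iteration 4: z = 6, steps = 4
After iteration 5: z = 3, steps = 5
After iteration 6: z = 2, steps = 6
After iteration 7: z = 1, steps = 7
Loop ends.

Final answer: 7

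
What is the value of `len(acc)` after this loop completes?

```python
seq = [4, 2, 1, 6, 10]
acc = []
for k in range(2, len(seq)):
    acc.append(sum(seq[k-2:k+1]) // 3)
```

Let's trace through this code step by step.

Initialize: seq = [4, 2, 1, 6, 10]
Initialize: acc = []
Entering loop: for k in range(2, len(seq)):
After iteration 1: k = 2, acc = [2]
After iteration 2: k = 3, acc = [2, 3]
After iteration 3: k = 4, acc = [2, 3, 5]
Loop ends.
len(acc) = 3

Final answer: 3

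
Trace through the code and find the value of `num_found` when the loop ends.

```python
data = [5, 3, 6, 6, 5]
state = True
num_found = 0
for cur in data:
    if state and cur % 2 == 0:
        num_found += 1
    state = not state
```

Let's trace through this code step by step.

Initialize: data = [5, 3, 6, 6, 5]
Initialize: state = True
Initialize: num_found = 0
Entering loop: for cur in data:
After iteration 1: cur = 5, state = False, num_found = 0
After iteration 2: cur = 3, state = True, num_found = 0
After iteration 3: cur = 6, state = False, num_found = 1
After iteration 4: cur = 6, state = True, num_found = 1
After iteration 5: cur = 5, state = False, num_found = 1
Loop ends.

Final answer: 1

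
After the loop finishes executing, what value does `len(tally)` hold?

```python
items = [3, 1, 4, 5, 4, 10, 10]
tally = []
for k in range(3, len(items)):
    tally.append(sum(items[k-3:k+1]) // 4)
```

Let's trace through this code step by step.

Initialize: items = [3, 1, 4, 5, 4, 10, 10]
Initialize: tally = []
Entering loop: for k in range(3, len(items)):
After iteration 1: k = 3, tally = [3]
After iteration 2: k = 4, tally = [3, 3]
After iteration 3: k = 5, tally = [3, 3, 5]
After iteration 4: k = 6, tally = [3, 3, 5, 7]
Loop ends.
len(tally) = 4

Final answer: 4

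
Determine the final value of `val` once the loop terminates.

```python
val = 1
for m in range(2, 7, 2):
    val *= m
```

Let's trace through this code step by step.

Initialize: val = 1
Entering loop: for m in range(2, 7, 2):
After iteration 1: m = 2, val = 2
After iteration 2: m = 4, val = 8
After iteration 3: m = 6, val = 48
Loop ends.

Final answer: 48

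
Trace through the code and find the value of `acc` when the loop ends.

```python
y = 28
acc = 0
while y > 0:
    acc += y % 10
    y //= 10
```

Let's trace through this code step by step.

Initialize: y = 28
Initialize: acc = 0
Entering loop: while y > 0:
After iteration 1: y = 2, acc = 8
After iteration 2: y = 0, acc = 10
Loop ends.

Final answer: 10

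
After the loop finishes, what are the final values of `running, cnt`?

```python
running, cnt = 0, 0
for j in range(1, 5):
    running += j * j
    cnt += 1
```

Let's trace through this code step by step.

Initialize: running = 0
Initialize: cnt = 0
Entering loop: for j in range(1, 5):
After iteration 1: j = 1, running = 1, cnt = 1
After iteration 2: j = 2, running = 5, cnt = 2
After iteration 3: j = 3, running = 14, cnt = 3
After iteration 4: j = 4, running = 30, cnt = 4
Loop ends.

Final answer: 30, 4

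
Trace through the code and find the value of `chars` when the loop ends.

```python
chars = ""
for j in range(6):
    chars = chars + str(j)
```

Let's trace through this code step by step.

Initialize: chars = ''
Entering loop: for j in range(6):
After iteration 1: j = 0, chars = '0'
After iteration 2: j = 1, chars = '01'
After iteration 3: j = 2, chars = '012'
After iteration 4: j = 3, chars = '0123'
After iteration 5: j = 4, chars = '01234'
After iteration 6: j = 5, chars = '012345'
Loop ends.

Final answer: '012345'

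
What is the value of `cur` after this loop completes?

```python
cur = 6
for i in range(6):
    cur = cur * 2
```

Let's trace through this code step by step.

Initialize: cur = 6
Entering loop: for i in range(6):
After iteration 1: i = 0, cur = 12
After iteration 2: i = 1, cur = 24
After iteration 3: i = 2, cur = 48
After iteration 4: i = 3, cur = 96
After iteration 5: i = 4, cur = 192
After iteration 6: i = 5, cur = 384
Loop ends.

Final answer: 384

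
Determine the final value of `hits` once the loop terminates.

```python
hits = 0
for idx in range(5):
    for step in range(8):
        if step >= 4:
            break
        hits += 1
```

Let's trace through this code step by step.

Initialize: hits = 0
Entering loop: for idx in range(5):
After iteration 1: idx = 0, hits = 4
After iteration 2: idx = 1, hits = 8
After iteration 3: idx = 2, hits = 12
After iteration 4: idx = 3, hits = 16
After iteration 5: idx = 4, hits = 20
Loop ends.

Final answer: 20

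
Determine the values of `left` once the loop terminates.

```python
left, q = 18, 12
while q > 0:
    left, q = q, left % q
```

Let's trace through this code step by step.

Initialize: left = 18
Initialize: q = 12
Entering loop: while q > 0:
After iteration 1: left = 12, q = 6
After iteration 2: left = 6, q = 0
Loop ends.

Final answer: 6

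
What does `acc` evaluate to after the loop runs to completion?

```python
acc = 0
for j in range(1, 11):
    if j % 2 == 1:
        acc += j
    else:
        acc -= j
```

Let's trace through this code step by step.

Initialize: acc = 0
Entering loop: for j in range(1, 11):
After iteration 1: j = 1, acc = 1
After iteration 2: j = 2, acc = -1
After iteration 3: j = 3, acc = 2
After iteration 4: j = 4, acc = -2
After iteration 5: j = 5, acc = 3
After iteration 6: j = 6, acc = -3
After iteration 7: j = 7, acc = 4
After iteration 8: j = 8, acc = -4
After iteration 9: j = 9, acc = 5
After iteration 10: j = 10, acc = -5
Loop ends.

Final answer: -5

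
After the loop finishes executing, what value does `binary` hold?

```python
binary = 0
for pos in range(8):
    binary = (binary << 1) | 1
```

Let's trace through this code step by step.

Initialize: binary = 0
Entering loop: for pos in range(8):
After iteration 1: pos = 0, binary = 1
After iteration 2: pos = 1, binary = 3
After iteration 3: pos = 2, binary = 7
After iteration 4: pos = 3, binary = 15
After iteration 5: pos = 4, binary = 31
After iteration 6: pos = 5, binary = 63
After iteration 7: pos = 6, binary = 127
After iteration 8: pos = 7, binary = 255
Loop ends.

Final answer: 255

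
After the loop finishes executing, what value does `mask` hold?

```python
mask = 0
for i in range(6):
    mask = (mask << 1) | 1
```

Let's trace through this code step by step.

Initialize: mask = 0
Entering loop: for i in range(6):
After iteration 1: i = 0, mask = 1
After iteration 2: i = 1, mask = 3
After iteration 3: i = 2, mask = 7
After iteration 4: i = 3, mask = 15
After iteration 5: i = 4, mask = 31
After iteration 6: i = 5, mask = 63
Loop ends.

Final answer: 63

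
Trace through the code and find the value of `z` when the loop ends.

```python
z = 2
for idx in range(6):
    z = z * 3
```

Let's trace through this code step by step.

Initialize: z = 2
Entering loop: for idx in range(6):
After iteration 1: idx = 0, z = 6
After iteration 2: idx = 1, z = 18
After iteration 3: idx = 2, z = 54
After iteration 4: idx = 3, z = 162
After iteration 5: idx = 4, z = 486
After iteration 6: idx = 5, z = 1458
Loop ends.

Final answer: 1458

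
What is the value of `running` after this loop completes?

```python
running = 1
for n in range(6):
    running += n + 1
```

Let's trace through this code step by step.

Initialize: running = 1
Entering loop: for n in range(6):
After iteration 1: n = 0, running = 2
After iteration 2: n = 1, running = 4
After iteration 3: n = 2, running = 7
After iteration 4: n = 3, running = 11
After iteration 5: n = 4, running = 16
After iteration 6: n = 5, running = 22
Loop ends.

Final answer: 22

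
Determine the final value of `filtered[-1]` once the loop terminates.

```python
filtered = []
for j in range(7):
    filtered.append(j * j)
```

Let's trace through this code step by step.

Initialize: filtered = []
Entering loop: for j in range(7):
After iteration 1: j = 0, filtered = [0]
After iteration 2: j = 1, filtered = [0, 1]
After iteration 3: j = 2, filtered = [0, 1, 4]
After iteration 4: j = 3, filtered = [0, 1, 4, 9]
After iteration 5: j = 4, filtered = [0, 1, 4, 9, 16]
After iteration 6: j = 5, filtered = [0, 1, 4, 9, 16, 25]
After iteration 7: j = 6, filtered = [0, 1, 4, 9, 16, 25, 36]
Loop ends.
filtered[-1] = 36

Final answer: 36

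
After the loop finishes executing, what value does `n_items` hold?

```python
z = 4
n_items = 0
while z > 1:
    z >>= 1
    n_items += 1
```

Let's trace through this code step by step.

Initialize: z = 4
Initialize: n_items = 0
Entering loop: while z > 1:
After iteration 1: z = 2, n_items = 1
After iteration 2: z = 1, n_items = 2
Loop ends.

Final answer: 2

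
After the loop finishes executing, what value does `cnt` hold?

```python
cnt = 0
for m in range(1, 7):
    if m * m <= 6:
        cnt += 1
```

Let's trace through this code step by step.

Initialize: cnt = 0
Entering loop: for m in range(1, 7):
After iteration 1: m = 1, cnt = 1
After iteration 2: m = 2, cnt = 2
After iteration 3: m = 3, cnt = 2
After iteration 4: m = 4, cnt = 2
After iteration 5: m = 5, cnt = 2
After iteration 6: m = 6, cnt = 2
Loop ends.

Final answer: 2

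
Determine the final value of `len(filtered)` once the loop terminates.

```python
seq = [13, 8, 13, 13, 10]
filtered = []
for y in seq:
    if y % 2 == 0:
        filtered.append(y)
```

Let's trace through this code step by step.

Initialize: seq = [13, 8, 13, 13, 10]
Initialize: filtered = []
Entering loop: for y in seq:
After iteration 1: y = 13, filtered = []
After iteration 2: y = 8, filtered = [8]
After iteration 3: y = 13, filtered = [8]
After iteration 4: y = 13, filtered = [8]
After iteration 5: y = 10, filtered = [8, 10]
Loop ends.
len(filtered) = 2

Final answer: 2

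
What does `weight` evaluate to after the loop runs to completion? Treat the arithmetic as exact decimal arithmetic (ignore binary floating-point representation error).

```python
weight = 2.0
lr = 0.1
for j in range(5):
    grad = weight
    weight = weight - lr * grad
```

Let's trace through this code step by step.

Initialize: weight = 2.0
Initialize: lr = 0.1
Entering loop: for j in range(5):
After iteration 1: j = 0, weight = 1.8, grad = 2.0
After iteration 2: j = 1, weight = 1.62, grad = 1.8
After iteration 3: j = 2, weight = 1.458, grad = 1.62
After iteration 4: j = 3, weight = 1.3122, grad = 1.458
After iteration 5: j = 4, weight = 1.18098, grad = 1.3122
Loop ends.

Final answer: 1.18098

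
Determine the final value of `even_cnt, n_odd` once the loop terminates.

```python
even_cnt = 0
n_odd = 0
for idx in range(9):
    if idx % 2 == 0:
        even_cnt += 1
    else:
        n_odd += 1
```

Let's trace through this code step by step.

Initialize: even_cnt = 0
Initialize: n_odd = 0
Entering loop: for idx in range(9):
After iteration 1: idx = 0, even_cnt = 1, n_odd = 0
After iteration 2: idx = 1, even_cnt = 1, n_odd = 1
After iteration 3: idx = 2, even_cnt = 2, n_odd = 1
After iteration 4: idx = 3, even_cnt = 2, n_odd = 2
After iteration 5: idx = 4, even_cnt = 3, n_odd = 2
After iteration 6: idx = 5, even_cnt = 3, n_odd = 3
After iteration 7: idx = 6, even_cnt = 4, n_odd = 3
After iteration 8: idx = 7, even_cnt = 4, n_odd = 4
After iteration 9: idx = 8, even_cnt = 5, n_odd = 4
Loop ends.

Final answer: 5, 4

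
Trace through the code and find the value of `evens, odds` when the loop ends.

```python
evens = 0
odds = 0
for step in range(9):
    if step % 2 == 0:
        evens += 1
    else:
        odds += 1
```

Let's trace through this code step by step.

Initialize: evens = 0
Initialize: odds = 0
Entering loop: for step in range(9):
After iteration 1: step = 0, evens = 1, odds = 0
After iteration 2: step = 1, evens = 1, odds = 1
After iteration 3: step = 2, evens = 2, odds = 1
After iteration 4: step = 3, evens = 2, odds = 2
After iteration 5: step = 4, evens = 3, odds = 2
After iteration 6: step = 5, evens = 3, odds = 3
After iteration 7: step = 6, evens = 4, odds = 3
After iteration 8: step = 7, evens = 4, odds = 4
After iteration 9: step = 8, evens = 5, odds = 4
Loop ends.

Final answer: 5, 4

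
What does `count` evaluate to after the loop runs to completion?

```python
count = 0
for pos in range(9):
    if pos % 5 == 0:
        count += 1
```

Let's trace through this code step by step.

Initialize: count = 0
Entering loop: for pos in range(9):
After iteration 1: pos = 0, count = 1
After iteration 2: pos = 1, count = 1
After iteration 3: pos = 2, count = 1
After iteration 4: pos = 3, count = 1
After iteration 5: pos = 4, count = 1
After iteration 6: pos = 5, count = 2
After iteration 7: pos = 6, count = 2
After iteration 8: pos = 7, count = 2
After iteration 9: pos = 8, count = 2
Loop ends.

Final answer: 2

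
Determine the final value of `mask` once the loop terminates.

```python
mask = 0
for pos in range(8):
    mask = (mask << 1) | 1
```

Let's trace through this code step by step.

Initialize: mask = 0
Entering loop: for pos in range(8):
After iteration 1: pos = 0, mask = 1
After iteration 2: pos = 1, mask = 3
After iteration 3: pos = 2, mask = 7
After iteration 4: pos = 3, mask = 15
After iteration 5: pos = 4, mask = 31
After iteration 6: pos = 5, mask = 63
After iteration 7: pos = 6, mask = 127
After iteration 8: pos = 7, mask = 255
Loop ends.

Final answer: 255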